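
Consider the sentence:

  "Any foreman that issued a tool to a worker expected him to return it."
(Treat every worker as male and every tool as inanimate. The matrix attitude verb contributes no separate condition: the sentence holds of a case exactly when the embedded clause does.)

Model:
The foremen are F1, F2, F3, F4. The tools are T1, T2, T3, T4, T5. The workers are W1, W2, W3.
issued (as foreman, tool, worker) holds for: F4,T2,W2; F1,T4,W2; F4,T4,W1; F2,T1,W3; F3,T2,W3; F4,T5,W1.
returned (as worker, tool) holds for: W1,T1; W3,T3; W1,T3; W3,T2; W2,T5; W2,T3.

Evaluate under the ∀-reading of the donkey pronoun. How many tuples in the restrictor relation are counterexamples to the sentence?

"him" takes "a worker" as antecedent and "it" takes "a tool"; both are donkey pronouns co-varying with the restrictor.
Strong reading: for every (f,t,w) with issued(f,t,w), returned(w,t).
Restrictor triples: (F1,T4,W2)→returned(W2,T4) ✗  (F2,T1,W3)→returned(W3,T1) ✗  (F3,T2,W3)→returned(W3,T2) ✓  (F4,T2,W2)→returned(W2,T2) ✗  (F4,T4,W1)→returned(W1,T4) ✗  (F4,T5,W1)→returned(W1,T5) ✗
Counterexamples (restrictor triples failing the scope): 5.

5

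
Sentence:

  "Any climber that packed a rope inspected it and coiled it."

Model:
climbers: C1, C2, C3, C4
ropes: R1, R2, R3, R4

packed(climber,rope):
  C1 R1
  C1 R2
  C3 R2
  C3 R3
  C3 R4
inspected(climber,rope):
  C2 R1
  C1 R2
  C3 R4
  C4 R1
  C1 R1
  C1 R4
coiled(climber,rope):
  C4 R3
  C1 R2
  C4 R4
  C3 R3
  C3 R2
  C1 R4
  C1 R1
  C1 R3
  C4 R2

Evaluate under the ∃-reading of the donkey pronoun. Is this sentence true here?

"it" takes "a rope" as antecedent — a donkey pronoun bound across the clause boundary.
Weak reading: every climber c with some packed-rope has at least one packed-rope r such that inspected(c,r) ∧ coiled(c,r).
Per climber: C1:✓  C3:✗
C3 has no witness among its packed-ropes.

False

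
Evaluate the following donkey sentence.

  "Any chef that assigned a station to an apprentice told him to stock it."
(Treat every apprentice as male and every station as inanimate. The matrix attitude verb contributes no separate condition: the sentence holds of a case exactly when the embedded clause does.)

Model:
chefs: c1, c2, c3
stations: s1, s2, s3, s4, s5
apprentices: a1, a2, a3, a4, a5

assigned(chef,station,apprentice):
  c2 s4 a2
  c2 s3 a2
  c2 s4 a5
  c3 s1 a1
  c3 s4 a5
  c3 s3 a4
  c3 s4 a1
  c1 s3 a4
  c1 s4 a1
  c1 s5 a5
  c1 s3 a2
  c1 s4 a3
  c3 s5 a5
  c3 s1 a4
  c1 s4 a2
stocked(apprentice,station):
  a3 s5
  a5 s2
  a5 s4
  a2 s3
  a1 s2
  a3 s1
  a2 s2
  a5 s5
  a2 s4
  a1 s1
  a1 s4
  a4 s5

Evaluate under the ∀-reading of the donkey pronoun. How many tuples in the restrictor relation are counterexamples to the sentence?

4

"him" takes "an apprentice" as antecedent and "it" takes "a station"; both are donkey pronouns co-varying with the restrictor.
Strong reading: for every (c,s,a) with assigned(c,s,a), stocked(a,s).
Restrictor triples: (c1,s3,a2)→stocked(a2,s3) ✓  (c1,s3,a4)→stocked(a4,s3) ✗  (c1,s4,a1)→stocked(a1,s4) ✓  (c1,s4,a2)→stocked(a2,s4) ✓  (c1,s4,a3)→stocked(a3,s4) ✗  (c1,s5,a5)→stocked(a5,s5) ✓  (c2,s3,a2)→stocked(a2,s3) ✓  (c2,s4,a2)→stocked(a2,s4) ✓  (c2,s4,a5)→stocked(a5,s4) ✓  (c3,s1,a1)→stocked(a1,s1) ✓  (c3,s1,a4)→stocked(a4,s1) ✗  (c3,s3,a4)→stocked(a4,s3) ✗  (c3,s4,a1)→stocked(a1,s4) ✓  (c3,s4,a5)→stocked(a5,s4) ✓  (c3,s5,a5)→stocked(a5,s5) ✓
Counterexamples (restrictor triples failing the scope): 4.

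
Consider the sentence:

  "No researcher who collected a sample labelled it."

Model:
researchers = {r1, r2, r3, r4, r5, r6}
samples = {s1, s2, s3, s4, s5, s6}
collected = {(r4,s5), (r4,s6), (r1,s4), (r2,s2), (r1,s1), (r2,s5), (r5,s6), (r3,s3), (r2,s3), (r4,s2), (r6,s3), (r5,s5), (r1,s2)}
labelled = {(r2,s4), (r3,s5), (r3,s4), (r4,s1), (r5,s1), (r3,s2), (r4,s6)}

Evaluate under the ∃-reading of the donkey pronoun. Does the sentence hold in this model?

False

"it" takes "a sample" as antecedent — a donkey pronoun bound across the clause boundary.
Truth condition: for no (r,s) with collected(r,s) does labelled(r,s) hold.
Restrictor pairs — does the scope hold? (r1,s1):fails  (r1,s2):fails  (r1,s4):fails  (r2,s2):fails  (r2,s3):fails  (r2,s5):fails  (r3,s3):fails  (r4,s2):fails  (r4,s5):fails  (r4,s6):holds  (r5,s5):fails  (r5,s6):fails  (r6,s3):fails
Scope holds for 1 pair(s), so the sentence is false.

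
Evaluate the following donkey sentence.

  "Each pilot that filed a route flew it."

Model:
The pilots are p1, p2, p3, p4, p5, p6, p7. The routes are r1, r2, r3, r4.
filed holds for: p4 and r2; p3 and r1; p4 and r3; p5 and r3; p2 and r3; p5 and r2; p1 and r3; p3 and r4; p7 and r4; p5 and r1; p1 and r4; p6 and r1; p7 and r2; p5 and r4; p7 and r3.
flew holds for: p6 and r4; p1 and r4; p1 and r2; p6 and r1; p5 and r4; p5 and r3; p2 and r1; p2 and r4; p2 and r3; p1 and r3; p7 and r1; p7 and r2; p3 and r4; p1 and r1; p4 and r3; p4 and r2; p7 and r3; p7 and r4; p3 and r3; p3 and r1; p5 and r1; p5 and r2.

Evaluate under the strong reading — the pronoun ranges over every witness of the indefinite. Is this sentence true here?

True

"it" takes "a route" as antecedent — a donkey pronoun bound across the clause boundary.
Strong reading: for every (p,r) with filed(p,r), flew(p,r).
Restrictor pairs: (p1,r3) ✓  (p1,r4) ✓  (p2,r3) ✓  (p3,r1) ✓  (p3,r4) ✓  (p4,r2) ✓  (p4,r3) ✓  (p5,r1) ✓  (p5,r2) ✓  (p5,r3) ✓  (p5,r4) ✓  (p6,r1) ✓  (p7,r2) ✓  (p7,r3) ✓  (p7,r4) ✓
Every restrictor pair satisfies the scope.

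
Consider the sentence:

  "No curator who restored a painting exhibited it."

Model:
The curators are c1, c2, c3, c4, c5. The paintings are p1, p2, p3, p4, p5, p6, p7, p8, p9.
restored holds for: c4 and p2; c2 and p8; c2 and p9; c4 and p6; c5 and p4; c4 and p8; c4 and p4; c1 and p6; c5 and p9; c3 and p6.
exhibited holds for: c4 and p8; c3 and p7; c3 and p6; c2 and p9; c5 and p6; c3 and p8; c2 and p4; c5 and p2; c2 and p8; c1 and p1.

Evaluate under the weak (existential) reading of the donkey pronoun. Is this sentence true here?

"it" takes "a painting" as antecedent — a donkey pronoun bound across the clause boundary.
Truth condition: for no (c,p) with restored(c,p) does exhibited(c,p) hold.
Restrictor pairs — does the scope hold? (c1,p6):fails  (c2,p8):holds  (c2,p9):holds  (c3,p6):holds  (c4,p2):fails  (c4,p4):fails  (c4,p6):fails  (c4,p8):holds  (c5,p4):fails  (c5,p9):fails
Scope holds for 4 pair(s), so the sentence is false.

False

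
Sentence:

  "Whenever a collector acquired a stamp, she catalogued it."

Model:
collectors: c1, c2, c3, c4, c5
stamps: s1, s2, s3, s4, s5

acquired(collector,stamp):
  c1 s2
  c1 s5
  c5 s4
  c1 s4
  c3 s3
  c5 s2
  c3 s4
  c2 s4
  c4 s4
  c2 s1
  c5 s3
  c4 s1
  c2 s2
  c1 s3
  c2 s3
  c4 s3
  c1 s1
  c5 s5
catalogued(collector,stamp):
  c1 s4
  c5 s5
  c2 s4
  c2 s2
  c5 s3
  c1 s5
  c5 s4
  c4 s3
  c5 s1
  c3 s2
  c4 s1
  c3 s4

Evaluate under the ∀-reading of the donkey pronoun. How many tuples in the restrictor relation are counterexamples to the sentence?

8

"it" takes "a stamp" as antecedent — a donkey pronoun bound across the clause boundary.
Strong reading: for every (c,s) with acquired(c,s), catalogued(c,s).
Restrictor pairs: (c1,s1) ✗  (c1,s2) ✗  (c1,s3) ✗  (c1,s4) ✓  (c1,s5) ✓  (c2,s1) ✗  (c2,s2) ✓  (c2,s3) ✗  (c2,s4) ✓  (c3,s3) ✗  (c3,s4) ✓  (c4,s1) ✓  (c4,s3) ✓  (c4,s4) ✗  (c5,s2) ✗  (c5,s3) ✓  (c5,s4) ✓  (c5,s5) ✓
Counterexamples (restrictor pairs failing the scope): 8.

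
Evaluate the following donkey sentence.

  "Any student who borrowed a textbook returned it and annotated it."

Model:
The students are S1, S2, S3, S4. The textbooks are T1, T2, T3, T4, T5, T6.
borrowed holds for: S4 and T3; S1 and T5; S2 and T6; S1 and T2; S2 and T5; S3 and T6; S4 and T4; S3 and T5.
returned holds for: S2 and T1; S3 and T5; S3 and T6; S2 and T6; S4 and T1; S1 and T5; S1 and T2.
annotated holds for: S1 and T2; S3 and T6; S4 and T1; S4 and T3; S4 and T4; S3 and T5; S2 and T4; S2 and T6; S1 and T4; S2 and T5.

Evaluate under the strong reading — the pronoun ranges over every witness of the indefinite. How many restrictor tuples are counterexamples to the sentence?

4

"it" takes "a textbook" as antecedent — a donkey pronoun bound across the clause boundary.
Strong reading: for every (s,t) with borrowed(s,t), returned(s,t) ∧ annotated(s,t).
Restrictor pairs: (S1,T2) ✓  (S1,T5) ✗  (S2,T5) ✗  (S2,T6) ✓  (S3,T5) ✓  (S3,T6) ✓  (S4,T3) ✗  (S4,T4) ✗
Counterexamples (restrictor pairs failing the scope): 4.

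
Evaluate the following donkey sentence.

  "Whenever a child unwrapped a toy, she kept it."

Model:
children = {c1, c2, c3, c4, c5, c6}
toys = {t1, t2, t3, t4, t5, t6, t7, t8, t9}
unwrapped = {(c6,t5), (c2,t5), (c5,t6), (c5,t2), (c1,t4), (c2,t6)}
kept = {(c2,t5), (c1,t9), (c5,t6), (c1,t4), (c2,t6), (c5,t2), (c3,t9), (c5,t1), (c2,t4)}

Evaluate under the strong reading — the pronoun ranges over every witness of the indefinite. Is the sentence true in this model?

False

"it" takes "a toy" as antecedent — a donkey pronoun bound across the clause boundary.
Strong reading: for every (c,t) with unwrapped(c,t), kept(c,t).
Restrictor pairs: (c1,t4) ✓  (c2,t5) ✓  (c2,t6) ✓  (c5,t2) ✓  (c5,t6) ✓  (c6,t5) ✗
Counterexample: (c6,t5) is in unwrapped but fails the scope.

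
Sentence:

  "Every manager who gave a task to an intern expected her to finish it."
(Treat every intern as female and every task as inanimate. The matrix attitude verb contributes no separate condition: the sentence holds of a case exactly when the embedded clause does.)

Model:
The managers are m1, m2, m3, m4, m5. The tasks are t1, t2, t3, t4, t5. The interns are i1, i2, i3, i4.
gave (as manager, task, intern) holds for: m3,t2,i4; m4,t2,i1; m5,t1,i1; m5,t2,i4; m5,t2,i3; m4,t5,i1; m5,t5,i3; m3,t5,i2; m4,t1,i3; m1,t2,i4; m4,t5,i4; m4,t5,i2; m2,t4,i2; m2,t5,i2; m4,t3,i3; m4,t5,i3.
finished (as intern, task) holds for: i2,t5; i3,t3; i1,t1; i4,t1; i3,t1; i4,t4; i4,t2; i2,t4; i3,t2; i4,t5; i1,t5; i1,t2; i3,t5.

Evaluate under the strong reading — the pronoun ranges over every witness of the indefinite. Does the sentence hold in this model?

True

"her" takes "an intern" as antecedent and "it" takes "a task"; both are donkey pronouns co-varying with the restrictor.
Strong reading: for every (m,t,i) with gave(m,t,i), finished(i,t).
Restrictor triples: (m1,t2,i4)→finished(i4,t2) ✓  (m2,t4,i2)→finished(i2,t4) ✓  (m2,t5,i2)→finished(i2,t5) ✓  (m3,t2,i4)→finished(i4,t2) ✓  (m3,t5,i2)→finished(i2,t5) ✓  (m4,t1,i3)→finished(i3,t1) ✓  (m4,t2,i1)→finished(i1,t2) ✓  (m4,t3,i3)→finished(i3,t3) ✓  (m4,t5,i1)→finished(i1,t5) ✓  (m4,t5,i2)→finished(i2,t5) ✓  (m4,t5,i3)→finished(i3,t5) ✓  (m4,t5,i4)→finished(i4,t5) ✓  (m5,t1,i1)→finished(i1,t1) ✓  (m5,t2,i3)→finished(i3,t2) ✓  (m5,t2,i4)→finished(i4,t2) ✓  (m5,t5,i3)→finished(i3,t5) ✓
Every restrictor triple satisfies the scope.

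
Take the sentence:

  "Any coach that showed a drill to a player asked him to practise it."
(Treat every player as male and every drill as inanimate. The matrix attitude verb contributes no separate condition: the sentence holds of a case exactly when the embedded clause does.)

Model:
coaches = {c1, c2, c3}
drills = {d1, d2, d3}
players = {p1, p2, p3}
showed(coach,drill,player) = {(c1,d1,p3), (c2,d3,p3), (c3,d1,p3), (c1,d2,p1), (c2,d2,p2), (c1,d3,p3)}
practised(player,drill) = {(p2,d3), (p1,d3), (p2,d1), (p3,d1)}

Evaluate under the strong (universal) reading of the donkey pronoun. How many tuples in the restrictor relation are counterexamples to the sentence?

"him" takes "a player" as antecedent and "it" takes "a drill"; both are donkey pronouns co-varying with the restrictor.
Strong reading: for every (c,d,p) with showed(c,d,p), practised(p,d).
Restrictor triples: (c1,d1,p3)→practised(p3,d1) ✓  (c1,d2,p1)→practised(p1,d2) ✗  (c1,d3,p3)→practised(p3,d3) ✗  (c2,d2,p2)→practised(p2,d2) ✗  (c2,d3,p3)→practised(p3,d3) ✗  (c3,d1,p3)→practised(p3,d1) ✓
Counterexamples (restrictor triples failing the scope): 4.

4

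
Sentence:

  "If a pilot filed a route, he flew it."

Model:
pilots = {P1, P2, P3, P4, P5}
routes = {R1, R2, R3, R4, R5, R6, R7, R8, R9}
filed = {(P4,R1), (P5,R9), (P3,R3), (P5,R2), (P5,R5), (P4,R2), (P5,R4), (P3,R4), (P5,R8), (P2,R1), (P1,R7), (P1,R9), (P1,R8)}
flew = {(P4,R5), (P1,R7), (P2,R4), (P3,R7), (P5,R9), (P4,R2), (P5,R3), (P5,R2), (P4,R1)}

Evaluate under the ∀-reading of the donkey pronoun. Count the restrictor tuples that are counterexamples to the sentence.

"it" takes "a route" as antecedent — a donkey pronoun bound across the clause boundary.
Strong reading: for every (p,r) with filed(p,r), flew(p,r).
Restrictor pairs: (P1,R7) ✓  (P1,R8) ✗  (P1,R9) ✗  (P2,R1) ✗  (P3,R3) ✗  (P3,R4) ✗  (P4,R1) ✓  (P4,R2) ✓  (P5,R2) ✓  (P5,R4) ✗  (P5,R5) ✗  (P5,R8) ✗  (P5,R9) ✓
Counterexamples (restrictor pairs failing the scope): 8.

8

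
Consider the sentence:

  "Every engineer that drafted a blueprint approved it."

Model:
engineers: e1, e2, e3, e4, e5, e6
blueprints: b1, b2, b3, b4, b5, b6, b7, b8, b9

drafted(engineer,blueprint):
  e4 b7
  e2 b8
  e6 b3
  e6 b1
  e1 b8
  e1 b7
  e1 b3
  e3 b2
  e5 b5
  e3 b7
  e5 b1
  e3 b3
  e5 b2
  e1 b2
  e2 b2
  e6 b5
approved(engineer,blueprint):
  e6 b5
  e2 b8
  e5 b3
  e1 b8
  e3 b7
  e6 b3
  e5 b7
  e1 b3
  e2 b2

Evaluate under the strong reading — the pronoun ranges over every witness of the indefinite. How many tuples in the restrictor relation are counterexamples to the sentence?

"it" takes "a blueprint" as antecedent — a donkey pronoun bound across the clause boundary.
Strong reading: for every (e,b) with drafted(e,b), approved(e,b).
Restrictor pairs: (e1,b2) ✗  (e1,b3) ✓  (e1,b7) ✗  (e1,b8) ✓  (e2,b2) ✓  (e2,b8) ✓  (e3,b2) ✗  (e3,b3) ✗  (e3,b7) ✓  (e4,b7) ✗  (e5,b1) ✗  (e5,b2) ✗  (e5,b5) ✗  (e6,b1) ✗  (e6,b3) ✓  (e6,b5) ✓
Counterexamples (restrictor pairs failing the scope): 9.

9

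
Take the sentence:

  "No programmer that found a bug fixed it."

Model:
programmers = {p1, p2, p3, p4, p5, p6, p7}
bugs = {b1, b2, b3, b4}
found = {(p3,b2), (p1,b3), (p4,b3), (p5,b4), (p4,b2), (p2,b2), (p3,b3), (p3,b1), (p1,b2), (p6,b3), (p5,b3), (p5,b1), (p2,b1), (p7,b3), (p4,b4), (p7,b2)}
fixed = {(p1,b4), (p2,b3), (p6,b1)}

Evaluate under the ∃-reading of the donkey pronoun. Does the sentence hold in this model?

True

"it" takes "a bug" as antecedent — a donkey pronoun bound across the clause boundary.
Truth condition: for no (p,b) with found(p,b) does fixed(p,b) hold.
Restrictor pairs — does the scope hold? (p1,b2):fails  (p1,b3):fails  (p2,b1):fails  (p2,b2):fails  (p3,b1):fails  (p3,b2):fails  (p3,b3):fails  (p4,b2):fails  (p4,b3):fails  (p4,b4):fails  (p5,b1):fails  (p5,b3):fails  (p5,b4):fails  (p6,b3):fails  (p7,b2):fails  (p7,b3):fails
Scope holds for no restrictor pair, so the sentence is true.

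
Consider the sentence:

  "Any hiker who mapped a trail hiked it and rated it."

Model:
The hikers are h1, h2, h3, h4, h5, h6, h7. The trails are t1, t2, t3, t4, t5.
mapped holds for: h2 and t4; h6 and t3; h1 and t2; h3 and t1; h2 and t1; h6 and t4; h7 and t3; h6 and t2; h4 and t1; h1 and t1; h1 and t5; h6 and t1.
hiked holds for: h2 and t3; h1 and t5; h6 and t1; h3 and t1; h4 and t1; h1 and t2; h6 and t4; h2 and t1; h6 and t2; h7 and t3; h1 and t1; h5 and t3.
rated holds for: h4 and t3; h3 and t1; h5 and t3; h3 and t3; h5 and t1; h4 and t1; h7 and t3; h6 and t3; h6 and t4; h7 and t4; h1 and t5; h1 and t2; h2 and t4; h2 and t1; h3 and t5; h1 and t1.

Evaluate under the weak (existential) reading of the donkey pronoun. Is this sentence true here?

True

"it" takes "a trail" as antecedent — a donkey pronoun bound across the clause boundary.
Weak reading: every hiker h with some mapped-trail has at least one mapped-trail t such that hiked(h,t) ∧ rated(h,t).
Per hiker: h1:✓  h2:✓  h3:✓  h4:✓  h6:✓  h7:✓
Every hiker in the restrictor has a witness.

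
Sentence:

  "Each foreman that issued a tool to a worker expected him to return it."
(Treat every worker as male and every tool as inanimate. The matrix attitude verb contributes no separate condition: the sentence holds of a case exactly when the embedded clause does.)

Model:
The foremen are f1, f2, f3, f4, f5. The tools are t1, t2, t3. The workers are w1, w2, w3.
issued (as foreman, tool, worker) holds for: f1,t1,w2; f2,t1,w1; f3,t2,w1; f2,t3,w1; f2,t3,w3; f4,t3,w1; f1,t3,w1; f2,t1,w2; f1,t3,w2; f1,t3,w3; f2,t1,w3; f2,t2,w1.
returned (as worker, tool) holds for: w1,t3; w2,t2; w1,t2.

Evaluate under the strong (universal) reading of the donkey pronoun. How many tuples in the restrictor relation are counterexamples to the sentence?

7

"him" takes "a worker" as antecedent and "it" takes "a tool"; both are donkey pronouns co-varying with the restrictor.
Strong reading: for every (f,t,w) with issued(f,t,w), returned(w,t).
Restrictor triples: (f1,t1,w2)→returned(w2,t1) ✗  (f1,t3,w1)→returned(w1,t3) ✓  (f1,t3,w2)→returned(w2,t3) ✗  (f1,t3,w3)→returned(w3,t3) ✗  (f2,t1,w1)→returned(w1,t1) ✗  (f2,t1,w2)→returned(w2,t1) ✗  (f2,t1,w3)→returned(w3,t1) ✗  (f2,t2,w1)→returned(w1,t2) ✓  (f2,t3,w1)→returned(w1,t3) ✓  (f2,t3,w3)→returned(w3,t3) ✗  (f3,t2,w1)→returned(w1,t2) ✓  (f4,t3,w1)→returned(w1,t3) ✓
Counterexamples (restrictor triples failing the scope): 7.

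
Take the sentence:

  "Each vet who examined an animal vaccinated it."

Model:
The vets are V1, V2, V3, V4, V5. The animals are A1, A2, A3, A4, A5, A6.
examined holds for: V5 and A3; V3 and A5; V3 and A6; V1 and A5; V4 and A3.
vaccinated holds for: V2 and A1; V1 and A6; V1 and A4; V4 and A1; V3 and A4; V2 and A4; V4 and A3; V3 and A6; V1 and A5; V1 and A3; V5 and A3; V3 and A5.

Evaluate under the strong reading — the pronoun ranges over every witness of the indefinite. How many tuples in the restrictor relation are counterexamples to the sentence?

0

"it" takes "an animal" as antecedent — a donkey pronoun bound across the clause boundary.
Strong reading: for every (v,a) with examined(v,a), vaccinated(v,a).
Restrictor pairs: (V1,A5) ✓  (V3,A5) ✓  (V3,A6) ✓  (V4,A3) ✓  (V5,A3) ✓
Counterexamples (restrictor pairs failing the scope): 0.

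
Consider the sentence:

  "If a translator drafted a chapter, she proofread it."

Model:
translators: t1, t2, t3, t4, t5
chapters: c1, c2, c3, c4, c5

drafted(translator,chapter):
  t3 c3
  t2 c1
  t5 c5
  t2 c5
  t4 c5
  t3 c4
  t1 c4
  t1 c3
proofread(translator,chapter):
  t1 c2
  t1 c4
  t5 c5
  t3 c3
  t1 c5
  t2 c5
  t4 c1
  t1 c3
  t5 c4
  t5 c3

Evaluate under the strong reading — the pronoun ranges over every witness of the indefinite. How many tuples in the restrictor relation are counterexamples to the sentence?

3

"it" takes "a chapter" as antecedent — a donkey pronoun bound across the clause boundary.
Strong reading: for every (t,c) with drafted(t,c), proofread(t,c).
Restrictor pairs: (t1,c3) ✓  (t1,c4) ✓  (t2,c1) ✗  (t2,c5) ✓  (t3,c3) ✓  (t3,c4) ✗  (t4,c5) ✗  (t5,c5) ✓
Counterexamples (restrictor pairs failing the scope): 3.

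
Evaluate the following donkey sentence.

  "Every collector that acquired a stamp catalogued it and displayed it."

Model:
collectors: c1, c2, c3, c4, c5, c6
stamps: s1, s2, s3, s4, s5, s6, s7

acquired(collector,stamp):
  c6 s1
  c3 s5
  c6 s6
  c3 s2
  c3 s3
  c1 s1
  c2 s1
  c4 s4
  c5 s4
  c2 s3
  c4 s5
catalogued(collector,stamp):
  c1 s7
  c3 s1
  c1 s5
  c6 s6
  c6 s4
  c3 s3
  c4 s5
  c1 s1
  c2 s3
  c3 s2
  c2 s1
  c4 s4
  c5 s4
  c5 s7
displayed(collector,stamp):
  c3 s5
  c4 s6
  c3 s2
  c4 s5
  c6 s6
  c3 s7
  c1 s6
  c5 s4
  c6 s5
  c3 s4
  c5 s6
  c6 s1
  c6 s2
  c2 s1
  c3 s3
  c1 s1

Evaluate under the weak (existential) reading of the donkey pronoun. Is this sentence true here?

True

"it" takes "a stamp" as antecedent — a donkey pronoun bound across the clause boundary.
Weak reading: every collector c with some acquired-stamp has at least one acquired-stamp s such that catalogued(c,s) ∧ displayed(c,s).
Per collector: c1:✓  c2:✓  c3:✓  c4:✓  c5:✓  c6:✓
Every collector in the restrictor has a witness.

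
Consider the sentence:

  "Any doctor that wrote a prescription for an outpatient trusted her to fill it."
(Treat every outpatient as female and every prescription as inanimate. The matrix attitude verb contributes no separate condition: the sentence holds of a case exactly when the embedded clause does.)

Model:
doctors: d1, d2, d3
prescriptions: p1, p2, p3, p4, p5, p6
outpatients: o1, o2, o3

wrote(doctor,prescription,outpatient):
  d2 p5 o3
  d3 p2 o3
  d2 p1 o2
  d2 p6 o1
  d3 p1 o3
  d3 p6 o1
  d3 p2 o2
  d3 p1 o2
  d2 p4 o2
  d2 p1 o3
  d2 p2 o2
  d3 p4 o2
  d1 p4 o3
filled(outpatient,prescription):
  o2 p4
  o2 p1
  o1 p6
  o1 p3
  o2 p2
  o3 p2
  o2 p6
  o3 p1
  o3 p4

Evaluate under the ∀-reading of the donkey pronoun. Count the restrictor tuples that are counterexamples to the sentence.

"her" takes "an outpatient" as antecedent and "it" takes "a prescription"; both are donkey pronouns co-varying with the restrictor.
Strong reading: for every (d,p,o) with wrote(d,p,o), filled(o,p).
Restrictor triples: (d1,p4,o3)→filled(o3,p4) ✓  (d2,p1,o2)→filled(o2,p1) ✓  (d2,p1,o3)→filled(o3,p1) ✓  (d2,p2,o2)→filled(o2,p2) ✓  (d2,p4,o2)→filled(o2,p4) ✓  (d2,p5,o3)→filled(o3,p5) ✗  (d2,p6,o1)→filled(o1,p6) ✓  (d3,p1,o2)→filled(o2,p1) ✓  (d3,p1,o3)→filled(o3,p1) ✓  (d3,p2,o2)→filled(o2,p2) ✓  (d3,p2,o3)→filled(o3,p2) ✓  (d3,p4,o2)→filled(o2,p4) ✓  (d3,p6,o1)→filled(o1,p6) ✓
Counterexamples (restrictor triples failing the scope): 1.

1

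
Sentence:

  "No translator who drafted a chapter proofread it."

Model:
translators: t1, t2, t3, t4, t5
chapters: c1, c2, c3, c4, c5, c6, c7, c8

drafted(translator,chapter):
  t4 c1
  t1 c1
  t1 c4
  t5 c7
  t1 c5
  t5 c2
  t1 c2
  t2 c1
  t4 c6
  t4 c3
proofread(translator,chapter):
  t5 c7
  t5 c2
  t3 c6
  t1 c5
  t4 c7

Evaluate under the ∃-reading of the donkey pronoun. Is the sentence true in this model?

False

"it" takes "a chapter" as antecedent — a donkey pronoun bound across the clause boundary.
Truth condition: for no (t,c) with drafted(t,c) does proofread(t,c) hold.
Restrictor pairs — does the scope hold? (t1,c1):fails  (t1,c2):fails  (t1,c4):fails  (t1,c5):holds  (t2,c1):fails  (t4,c1):fails  (t4,c3):fails  (t4,c6):fails  (t5,c2):holds  (t5,c7):holds
Scope holds for 3 pair(s), so the sentence is false.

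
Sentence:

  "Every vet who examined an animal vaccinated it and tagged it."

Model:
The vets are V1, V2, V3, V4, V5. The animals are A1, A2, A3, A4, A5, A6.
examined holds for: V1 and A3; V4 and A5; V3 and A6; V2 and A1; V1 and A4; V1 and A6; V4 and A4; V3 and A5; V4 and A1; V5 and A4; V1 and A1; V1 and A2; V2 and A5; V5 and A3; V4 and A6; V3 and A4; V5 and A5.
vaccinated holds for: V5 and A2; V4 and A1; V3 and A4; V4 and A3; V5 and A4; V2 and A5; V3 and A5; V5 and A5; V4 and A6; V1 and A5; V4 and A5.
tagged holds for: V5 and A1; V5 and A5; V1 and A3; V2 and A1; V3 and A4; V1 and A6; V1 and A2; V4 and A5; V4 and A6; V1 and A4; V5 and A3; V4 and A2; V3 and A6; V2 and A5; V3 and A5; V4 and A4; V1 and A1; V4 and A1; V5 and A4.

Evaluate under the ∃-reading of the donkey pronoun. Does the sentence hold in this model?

False

"it" takes "an animal" as antecedent — a donkey pronoun bound across the clause boundary.
Weak reading: every vet v with some examined-animal has at least one examined-animal a such that vaccinated(v,a) ∧ tagged(v,a).
Per vet: V1:✗  V2:✓  V3:✓  V4:✓  V5:✓
V1 has no witness among its examined-animals.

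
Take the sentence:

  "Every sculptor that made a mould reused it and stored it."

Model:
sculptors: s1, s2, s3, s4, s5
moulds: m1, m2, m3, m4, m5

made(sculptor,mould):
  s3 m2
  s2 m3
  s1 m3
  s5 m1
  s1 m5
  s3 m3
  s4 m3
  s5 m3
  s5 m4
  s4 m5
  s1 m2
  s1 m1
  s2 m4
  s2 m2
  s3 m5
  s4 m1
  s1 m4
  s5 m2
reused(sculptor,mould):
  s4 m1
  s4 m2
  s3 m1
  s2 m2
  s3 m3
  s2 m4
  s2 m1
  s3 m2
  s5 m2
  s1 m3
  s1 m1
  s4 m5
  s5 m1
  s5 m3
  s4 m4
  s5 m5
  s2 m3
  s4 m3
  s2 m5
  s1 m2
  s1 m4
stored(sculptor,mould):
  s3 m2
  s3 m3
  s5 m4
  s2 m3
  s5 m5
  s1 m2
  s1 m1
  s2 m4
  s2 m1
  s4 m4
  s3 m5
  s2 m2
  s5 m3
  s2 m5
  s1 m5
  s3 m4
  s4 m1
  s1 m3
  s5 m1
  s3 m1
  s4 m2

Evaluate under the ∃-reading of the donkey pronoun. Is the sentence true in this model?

True

"it" takes "a mould" as antecedent — a donkey pronoun bound across the clause boundary.
Weak reading: every sculptor s with some made-mould has at least one made-mould m such that reused(s,m) ∧ stored(s,m).
Per sculptor: s1:✓  s2:✓  s3:✓  s4:✓  s5:✓
Every sculptor in the restrictor has a witness.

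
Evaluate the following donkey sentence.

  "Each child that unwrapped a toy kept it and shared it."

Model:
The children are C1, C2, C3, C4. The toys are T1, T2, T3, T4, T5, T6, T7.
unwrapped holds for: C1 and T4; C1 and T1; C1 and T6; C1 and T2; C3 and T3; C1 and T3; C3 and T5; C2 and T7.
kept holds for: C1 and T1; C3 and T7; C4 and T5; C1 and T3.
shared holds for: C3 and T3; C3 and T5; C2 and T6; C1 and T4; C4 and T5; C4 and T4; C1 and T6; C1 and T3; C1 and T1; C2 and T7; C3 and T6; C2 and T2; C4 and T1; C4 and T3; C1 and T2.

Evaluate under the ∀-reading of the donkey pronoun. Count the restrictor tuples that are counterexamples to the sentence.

6

"it" takes "a toy" as antecedent — a donkey pronoun bound across the clause boundary.
Strong reading: for every (c,t) with unwrapped(c,t), kept(c,t) ∧ shared(c,t).
Restrictor pairs: (C1,T1) ✓  (C1,T2) ✗  (C1,T3) ✓  (C1,T4) ✗  (C1,T6) ✗  (C2,T7) ✗  (C3,T3) ✗  (C3,T5) ✗
Counterexamples (restrictor pairs failing the scope): 6.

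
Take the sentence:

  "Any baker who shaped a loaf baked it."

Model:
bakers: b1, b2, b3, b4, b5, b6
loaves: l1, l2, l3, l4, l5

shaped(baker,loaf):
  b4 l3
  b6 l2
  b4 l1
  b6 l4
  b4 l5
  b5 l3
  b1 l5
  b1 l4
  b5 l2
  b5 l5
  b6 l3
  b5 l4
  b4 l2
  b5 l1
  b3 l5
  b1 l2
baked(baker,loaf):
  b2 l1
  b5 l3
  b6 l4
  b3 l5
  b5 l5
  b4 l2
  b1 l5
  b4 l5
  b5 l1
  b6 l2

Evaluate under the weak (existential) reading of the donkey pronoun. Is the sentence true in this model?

True

"it" takes "a loaf" as antecedent — a donkey pronoun bound across the clause boundary.
Weak reading: every baker b with some shaped-loaf has at least one shaped-loaf l such that baked(b,l).
Per baker: b1:✓  b3:✓  b4:✓  b5:✓  b6:✓
Every baker in the restrictor has a witness.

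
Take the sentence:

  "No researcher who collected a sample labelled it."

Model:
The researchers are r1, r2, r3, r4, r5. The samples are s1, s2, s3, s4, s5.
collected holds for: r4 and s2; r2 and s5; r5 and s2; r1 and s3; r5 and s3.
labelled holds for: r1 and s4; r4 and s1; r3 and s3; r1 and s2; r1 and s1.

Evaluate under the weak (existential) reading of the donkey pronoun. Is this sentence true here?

True

"it" takes "a sample" as antecedent — a donkey pronoun bound across the clause boundary.
Truth condition: for no (r,s) with collected(r,s) does labelled(r,s) hold.
Restrictor pairs — does the scope hold? (r1,s3):fails  (r2,s5):fails  (r4,s2):fails  (r5,s2):fails  (r5,s3):fails
Scope holds for no restrictor pair, so the sentence is true.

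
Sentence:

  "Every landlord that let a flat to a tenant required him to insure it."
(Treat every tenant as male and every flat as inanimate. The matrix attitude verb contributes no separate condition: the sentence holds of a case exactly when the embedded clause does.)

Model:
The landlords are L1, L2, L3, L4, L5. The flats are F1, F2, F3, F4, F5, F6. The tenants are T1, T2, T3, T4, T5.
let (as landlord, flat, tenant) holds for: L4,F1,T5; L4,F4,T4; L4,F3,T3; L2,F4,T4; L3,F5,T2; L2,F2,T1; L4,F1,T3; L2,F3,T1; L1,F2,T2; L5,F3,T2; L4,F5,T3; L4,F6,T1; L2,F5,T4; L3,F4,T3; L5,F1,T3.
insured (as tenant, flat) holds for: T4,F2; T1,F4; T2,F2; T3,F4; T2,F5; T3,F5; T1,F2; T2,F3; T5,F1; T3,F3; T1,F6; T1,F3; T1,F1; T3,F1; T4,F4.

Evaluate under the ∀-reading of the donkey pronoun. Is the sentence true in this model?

"him" takes "a tenant" as antecedent and "it" takes "a flat"; both are donkey pronouns co-varying with the restrictor.
Strong reading: for every (l,f,t) with let(l,f,t), insured(t,f).
Restrictor triples: (L1,F2,T2)→insured(T2,F2) ✓  (L2,F2,T1)→insured(T1,F2) ✓  (L2,F3,T1)→insured(T1,F3) ✓  (L2,F4,T4)→insured(T4,F4) ✓  (L2,F5,T4)→insured(T4,F5) ✗  (L3,F4,T3)→insured(T3,F4) ✓  (L3,F5,T2)→insured(T2,F5) ✓  (L4,F1,T3)→insured(T3,F1) ✓  (L4,F1,T5)→insured(T5,F1) ✓  (L4,F3,T3)→insured(T3,F3) ✓  (L4,F4,T4)→insured(T4,F4) ✓  (L4,F5,T3)→insured(T3,F5) ✓  (L4,F6,T1)→insured(T1,F6) ✓  (L5,F1,T3)→insured(T3,F1) ✓  (L5,F3,T2)→insured(T2,F3) ✓
Counterexample: (L2,F5,T4) — insured(T4,F5) does not hold.

False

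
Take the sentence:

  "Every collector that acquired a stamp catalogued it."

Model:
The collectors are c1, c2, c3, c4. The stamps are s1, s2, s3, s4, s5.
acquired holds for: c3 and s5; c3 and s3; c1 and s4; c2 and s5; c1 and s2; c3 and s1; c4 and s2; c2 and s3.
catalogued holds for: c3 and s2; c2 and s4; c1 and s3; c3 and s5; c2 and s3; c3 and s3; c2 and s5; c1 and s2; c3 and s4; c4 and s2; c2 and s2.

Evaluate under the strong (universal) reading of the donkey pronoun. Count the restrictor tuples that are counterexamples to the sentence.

"it" takes "a stamp" as antecedent — a donkey pronoun bound across the clause boundary.
Strong reading: for every (c,s) with acquired(c,s), catalogued(c,s).
Restrictor pairs: (c1,s2) ✓  (c1,s4) ✗  (c2,s3) ✓  (c2,s5) ✓  (c3,s1) ✗  (c3,s3) ✓  (c3,s5) ✓  (c4,s2) ✓
Counterexamples (restrictor pairs failing the scope): 2.

2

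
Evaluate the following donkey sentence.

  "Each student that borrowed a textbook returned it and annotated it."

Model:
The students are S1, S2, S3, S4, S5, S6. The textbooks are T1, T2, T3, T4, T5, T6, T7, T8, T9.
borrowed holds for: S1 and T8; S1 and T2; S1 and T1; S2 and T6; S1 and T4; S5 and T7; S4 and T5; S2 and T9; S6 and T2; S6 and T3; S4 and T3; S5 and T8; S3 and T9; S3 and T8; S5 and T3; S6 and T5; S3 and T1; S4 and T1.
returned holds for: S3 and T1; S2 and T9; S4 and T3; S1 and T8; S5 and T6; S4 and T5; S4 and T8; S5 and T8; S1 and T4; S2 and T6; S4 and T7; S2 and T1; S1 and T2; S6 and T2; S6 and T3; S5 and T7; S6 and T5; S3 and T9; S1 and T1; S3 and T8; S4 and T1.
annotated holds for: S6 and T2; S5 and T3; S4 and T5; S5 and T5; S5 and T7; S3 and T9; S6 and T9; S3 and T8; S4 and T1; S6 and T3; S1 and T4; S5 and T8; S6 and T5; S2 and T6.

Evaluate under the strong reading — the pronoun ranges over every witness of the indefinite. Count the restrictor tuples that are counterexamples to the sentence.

"it" takes "a textbook" as antecedent — a donkey pronoun bound across the clause boundary.
Strong reading: for every (s,t) with borrowed(s,t), returned(s,t) ∧ annotated(s,t).
Restrictor pairs: (S1,T1) ✗  (S1,T2) ✗  (S1,T4) ✓  (S1,T8) ✗  (S2,T6) ✓  (S2,T9) ✗  (S3,T1) ✗  (S3,T8) ✓  (S3,T9) ✓  (S4,T1) ✓  (S4,T3) ✗  (S4,T5) ✓  (S5,T3) ✗  (S5,T7) ✓  (S5,T8) ✓  (S6,T2) ✓  (S6,T3) ✓  (S6,T5) ✓
Counterexamples (restrictor pairs failing the scope): 7.

7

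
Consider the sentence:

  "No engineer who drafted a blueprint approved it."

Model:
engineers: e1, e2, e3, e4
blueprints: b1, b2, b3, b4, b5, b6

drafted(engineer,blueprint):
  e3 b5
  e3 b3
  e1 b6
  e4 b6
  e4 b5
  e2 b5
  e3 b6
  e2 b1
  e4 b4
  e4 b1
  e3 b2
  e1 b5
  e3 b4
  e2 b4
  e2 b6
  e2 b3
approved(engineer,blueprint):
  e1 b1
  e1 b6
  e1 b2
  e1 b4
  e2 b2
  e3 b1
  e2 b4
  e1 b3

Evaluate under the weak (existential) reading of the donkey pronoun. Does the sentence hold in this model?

False

"it" takes "a blueprint" as antecedent — a donkey pronoun bound across the clause boundary.
Truth condition: for no (e,b) with drafted(e,b) does approved(e,b) hold.
Restrictor pairs — does the scope hold? (e1,b5):fails  (e1,b6):holds  (e2,b1):fails  (e2,b3):fails  (e2,b4):holds  (e2,b5):fails  (e2,b6):fails  (e3,b2):fails  (e3,b3):fails  (e3,b4):fails  (e3,b5):fails  (e3,b6):fails  (e4,b1):fails  (e4,b4):fails  (e4,b5):fails  (e4,b6):fails
Scope holds for 2 pair(s), so the sentence is false.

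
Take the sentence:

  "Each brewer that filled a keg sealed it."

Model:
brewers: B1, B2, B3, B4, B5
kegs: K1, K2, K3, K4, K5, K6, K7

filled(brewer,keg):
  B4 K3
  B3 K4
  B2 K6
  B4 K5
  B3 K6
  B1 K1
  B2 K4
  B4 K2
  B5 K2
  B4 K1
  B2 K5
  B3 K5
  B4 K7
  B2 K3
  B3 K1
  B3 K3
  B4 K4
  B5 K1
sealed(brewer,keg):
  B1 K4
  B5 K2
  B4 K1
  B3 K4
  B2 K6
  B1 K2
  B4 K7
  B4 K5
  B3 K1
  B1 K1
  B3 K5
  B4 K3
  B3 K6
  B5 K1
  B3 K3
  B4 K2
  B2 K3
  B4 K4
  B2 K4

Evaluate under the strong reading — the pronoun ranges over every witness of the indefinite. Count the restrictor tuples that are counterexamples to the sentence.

1

"it" takes "a keg" as antecedent — a donkey pronoun bound across the clause boundary.
Strong reading: for every (b,k) with filled(b,k), sealed(b,k).
Restrictor pairs: (B1,K1) ✓  (B2,K3) ✓  (B2,K4) ✓  (B2,K5) ✗  (B2,K6) ✓  (B3,K1) ✓  (B3,K3) ✓  (B3,K4) ✓  (B3,K5) ✓  (B3,K6) ✓  (B4,K1) ✓  (B4,K2) ✓  (B4,K3) ✓  (B4,K4) ✓  (B4,K5) ✓  (B4,K7) ✓  (B5,K1) ✓  (B5,K2) ✓
Counterexamples (restrictor pairs failing the scope): 1.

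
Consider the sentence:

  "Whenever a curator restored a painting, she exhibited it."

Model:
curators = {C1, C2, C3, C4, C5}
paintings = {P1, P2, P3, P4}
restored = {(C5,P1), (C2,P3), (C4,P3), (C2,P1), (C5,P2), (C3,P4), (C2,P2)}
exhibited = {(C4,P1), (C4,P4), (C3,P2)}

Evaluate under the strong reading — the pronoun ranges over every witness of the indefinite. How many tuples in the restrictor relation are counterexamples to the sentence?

7

"it" takes "a painting" as antecedent — a donkey pronoun bound across the clause boundary.
Strong reading: for every (c,p) with restored(c,p), exhibited(c,p).
Restrictor pairs: (C2,P1) ✗  (C2,P2) ✗  (C2,P3) ✗  (C3,P4) ✗  (C4,P3) ✗  (C5,P1) ✗  (C5,P2) ✗
Counterexamples (restrictor pairs failing the scope): 7.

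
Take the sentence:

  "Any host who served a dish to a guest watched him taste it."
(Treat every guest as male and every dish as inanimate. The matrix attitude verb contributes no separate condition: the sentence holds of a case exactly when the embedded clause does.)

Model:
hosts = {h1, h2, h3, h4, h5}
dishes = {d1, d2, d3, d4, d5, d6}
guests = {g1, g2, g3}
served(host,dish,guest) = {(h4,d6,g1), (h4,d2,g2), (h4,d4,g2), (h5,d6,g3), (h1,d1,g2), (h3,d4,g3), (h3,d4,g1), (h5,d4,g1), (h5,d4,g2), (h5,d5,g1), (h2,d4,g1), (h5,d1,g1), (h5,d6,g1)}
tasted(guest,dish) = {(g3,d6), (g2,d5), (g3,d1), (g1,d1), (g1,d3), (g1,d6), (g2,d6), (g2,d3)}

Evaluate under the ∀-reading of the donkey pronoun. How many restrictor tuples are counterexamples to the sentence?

9

"him" takes "a guest" as antecedent and "it" takes "a dish"; both are donkey pronouns co-varying with the restrictor.
Strong reading: for every (h,d,g) with served(h,d,g), tasted(g,d).
Restrictor triples: (h1,d1,g2)→tasted(g2,d1) ✗  (h2,d4,g1)→tasted(g1,d4) ✗  (h3,d4,g1)→tasted(g1,d4) ✗  (h3,d4,g3)→tasted(g3,d4) ✗  (h4,d2,g2)→tasted(g2,d2) ✗  (h4,d4,g2)→tasted(g2,d4) ✗  (h4,d6,g1)→tasted(g1,d6) ✓  (h5,d1,g1)→tasted(g1,d1) ✓  (h5,d4,g1)→tasted(g1,d4) ✗  (h5,d4,g2)→tasted(g2,d4) ✗  (h5,d5,g1)→tasted(g1,d5) ✗  (h5,d6,g1)→tasted(g1,d6) ✓  (h5,d6,g3)→tasted(g3,d6) ✓
Counterexamples (restrictor triples failing the scope): 9.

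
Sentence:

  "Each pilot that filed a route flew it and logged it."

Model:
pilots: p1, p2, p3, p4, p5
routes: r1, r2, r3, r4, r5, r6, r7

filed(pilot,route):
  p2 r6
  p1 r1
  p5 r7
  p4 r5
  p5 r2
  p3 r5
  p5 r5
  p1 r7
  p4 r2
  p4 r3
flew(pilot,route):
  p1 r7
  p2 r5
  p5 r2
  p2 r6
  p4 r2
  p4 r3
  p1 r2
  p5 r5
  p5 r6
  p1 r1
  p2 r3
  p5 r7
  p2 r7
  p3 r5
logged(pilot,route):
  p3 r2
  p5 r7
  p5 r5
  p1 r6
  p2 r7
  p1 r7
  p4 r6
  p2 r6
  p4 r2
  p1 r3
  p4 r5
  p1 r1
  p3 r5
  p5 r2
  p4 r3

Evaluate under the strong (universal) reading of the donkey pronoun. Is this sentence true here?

"it" takes "a route" as antecedent — a donkey pronoun bound across the clause boundary.
Strong reading: for every (p,r) with filed(p,r), flew(p,r) ∧ logged(p,r).
Restrictor pairs: (p1,r1) ✓  (p1,r7) ✓  (p2,r6) ✓  (p3,r5) ✓  (p4,r2) ✓  (p4,r3) ✓  (p4,r5) ✗  (p5,r2) ✓  (p5,r5) ✓  (p5,r7) ✓
Counterexample: (p4,r5) is in filed but fails the scope.

False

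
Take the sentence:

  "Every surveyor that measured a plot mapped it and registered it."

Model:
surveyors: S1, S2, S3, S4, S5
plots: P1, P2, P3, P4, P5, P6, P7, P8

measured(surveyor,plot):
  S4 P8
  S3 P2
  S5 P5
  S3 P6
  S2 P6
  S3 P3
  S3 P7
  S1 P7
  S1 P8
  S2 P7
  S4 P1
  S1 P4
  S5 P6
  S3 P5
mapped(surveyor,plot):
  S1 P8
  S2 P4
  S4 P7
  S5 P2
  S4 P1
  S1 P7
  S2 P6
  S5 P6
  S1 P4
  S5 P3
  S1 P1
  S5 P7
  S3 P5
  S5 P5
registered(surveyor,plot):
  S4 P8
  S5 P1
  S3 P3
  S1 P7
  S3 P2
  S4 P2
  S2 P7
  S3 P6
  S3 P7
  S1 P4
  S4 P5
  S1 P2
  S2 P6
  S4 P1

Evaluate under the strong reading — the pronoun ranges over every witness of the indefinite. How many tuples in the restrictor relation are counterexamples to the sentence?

10

"it" takes "a plot" as antecedent — a donkey pronoun bound across the clause boundary.
Strong reading: for every (s,p) with measured(s,p), mapped(s,p) ∧ registered(s,p).
Restrictor pairs: (S1,P4) ✓  (S1,P7) ✓  (S1,P8) ✗  (S2,P6) ✓  (S2,P7) ✗  (S3,P2) ✗  (S3,P3) ✗  (S3,P5) ✗  (S3,P6) ✗  (S3,P7) ✗  (S4,P1) ✓  (S4,P8) ✗  (S5,P5) ✗  (S5,P6) ✗
Counterexamples (restrictor pairs failing the scope): 10.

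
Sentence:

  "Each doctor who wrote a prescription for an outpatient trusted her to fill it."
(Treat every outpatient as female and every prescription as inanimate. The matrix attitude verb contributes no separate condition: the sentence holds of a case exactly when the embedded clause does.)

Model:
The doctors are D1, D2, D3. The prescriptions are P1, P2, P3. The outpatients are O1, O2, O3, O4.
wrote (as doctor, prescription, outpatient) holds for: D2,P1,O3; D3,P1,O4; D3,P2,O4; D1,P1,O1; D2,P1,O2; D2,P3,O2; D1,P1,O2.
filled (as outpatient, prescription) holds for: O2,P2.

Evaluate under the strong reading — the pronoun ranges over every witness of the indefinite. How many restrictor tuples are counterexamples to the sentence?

"her" takes "an outpatient" as antecedent and "it" takes "a prescription"; both are donkey pronouns co-varying with the restrictor.
Strong reading: for every (d,p,o) with wrote(d,p,o), filled(o,p).
Restrictor triples: (D1,P1,O1)→filled(O1,P1) ✗  (D1,P1,O2)→filled(O2,P1) ✗  (D2,P1,O2)→filled(O2,P1) ✗  (D2,P1,O3)→filled(O3,P1) ✗  (D2,P3,O2)→filled(O2,P3) ✗  (D3,P1,O4)→filled(O4,P1) ✗  (D3,P2,O4)→filled(O4,P2) ✗
Counterexamples (restrictor triples failing the scope): 7.

7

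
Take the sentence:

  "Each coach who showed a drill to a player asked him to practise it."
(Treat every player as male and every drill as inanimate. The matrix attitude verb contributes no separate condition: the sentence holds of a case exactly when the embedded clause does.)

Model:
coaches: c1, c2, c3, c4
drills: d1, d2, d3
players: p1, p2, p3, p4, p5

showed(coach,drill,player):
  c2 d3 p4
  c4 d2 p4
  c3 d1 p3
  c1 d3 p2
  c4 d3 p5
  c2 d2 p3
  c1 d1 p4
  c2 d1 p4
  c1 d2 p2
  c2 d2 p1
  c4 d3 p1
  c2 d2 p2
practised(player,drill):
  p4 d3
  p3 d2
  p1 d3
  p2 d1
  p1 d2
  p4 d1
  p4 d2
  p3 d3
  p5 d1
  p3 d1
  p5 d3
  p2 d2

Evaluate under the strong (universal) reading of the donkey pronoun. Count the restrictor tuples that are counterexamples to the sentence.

"him" takes "a player" as antecedent and "it" takes "a drill"; both are donkey pronouns co-varying with the restrictor.
Strong reading: for every (c,d,p) with showed(c,d,p), practised(p,d).
Restrictor triples: (c1,d1,p4)→practised(p4,d1) ✓  (c1,d2,p2)→practised(p2,d2) ✓  (c1,d3,p2)→practised(p2,d3) ✗  (c2,d1,p4)→practised(p4,d1) ✓  (c2,d2,p1)→practised(p1,d2) ✓  (c2,d2,p2)→practised(p2,d2) ✓  (c2,d2,p3)→practised(p3,d2) ✓  (c2,d3,p4)→practised(p4,d3) ✓  (c3,d1,p3)→practised(p3,d1) ✓  (c4,d2,p4)→practised(p4,d2) ✓  (c4,d3,p1)→practised(p1,d3) ✓  (c4,d3,p5)→practised(p5,d3) ✓
Counterexamples (restrictor triples failing the scope): 1.

1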